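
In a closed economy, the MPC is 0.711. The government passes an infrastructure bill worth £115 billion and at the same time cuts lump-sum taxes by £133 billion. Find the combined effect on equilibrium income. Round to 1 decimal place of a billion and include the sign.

+£725.1 billion

Expenditure multiplier = 1/(1 − MPC) = 1/(1 − 0.711) = 1/0.289 ≈ 3.46.
ΔG contributes k·ΔG = (+£115 billion) / 0.289 ≈ +£397.9 billion.
ΔT of −£133 billion changes first-round spending by −c·ΔT = +£94.563 billion, contributing k·(−c·ΔT) = (+£94.563 billion) / 0.289 ≈ +£327.2 billion.
Net ΔY = k(ΔG − c·ΔT) = (+£209.563 billion) / 0.289 ≈ +£725.1 billion.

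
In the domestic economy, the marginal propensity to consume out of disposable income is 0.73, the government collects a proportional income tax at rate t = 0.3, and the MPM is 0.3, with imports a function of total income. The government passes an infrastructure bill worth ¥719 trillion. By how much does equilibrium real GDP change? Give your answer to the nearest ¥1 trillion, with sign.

+¥911 trillion

Spending multiplier = 1/(1 − c(1−t) + m) = 1/(1 − 0.73×0.7 + 0.3) = 1/0.789 ≈ 1.267.
ΔY = k × ΔG = (+¥719 trillion) / 0.789 ≈ +¥911 trillion.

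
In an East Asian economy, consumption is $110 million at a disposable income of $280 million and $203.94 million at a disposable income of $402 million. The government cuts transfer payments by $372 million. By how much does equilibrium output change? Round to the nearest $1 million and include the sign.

−$1,245 million

MPC = ΔC/ΔYd = (203.94 − 110)/(402 − 280) = 93.94/122 = 0.77.
The transfer change shifts disposable income by −$372 million, so first-round consumption changes by c·ΔTR = 0.77 × (−$372 million) = −$286.44 million.
Expenditure multiplier = 1/(1 − MPC) = 1/(1 − 0.77) = 1/0.23 ≈ 4.348.
The transfer multiplier is c × k ≈ 3.348, so ΔY = k × (c·ΔTR) = (−$286.44 million) / 0.23 ≈ −$1,245 million.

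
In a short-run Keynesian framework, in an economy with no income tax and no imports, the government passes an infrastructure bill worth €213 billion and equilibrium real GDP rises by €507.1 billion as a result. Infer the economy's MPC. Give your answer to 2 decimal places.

Implied spending multiplier k = ΔY/ΔG = 507.1/213 ≈ 2.3808.
Since k = 1/(1 − MPC), MPC = 1 − 1/k = 1 − ΔG/ΔY = 1 − 213/507.1 ≈ 0.58.

0.58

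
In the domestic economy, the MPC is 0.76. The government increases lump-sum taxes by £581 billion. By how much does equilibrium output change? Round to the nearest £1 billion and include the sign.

−£1,840 billion

A lump-sum tax change of +£581 billion shifts disposable income by −£581 billion; first-round consumption changes by −c × ΔT = −0.76 × (+£581 billion) = −£441.56 billion.
Expenditure multiplier = 1/(1 − MPC) = 1/(1 − 0.76) = 1/0.24 ≈ 4.167.
The tax multiplier is −c × k ≈ −3.167, so ΔY = k × (−c·ΔT) = (−£441.56 billion) / 0.24 ≈ −£1,840 billion.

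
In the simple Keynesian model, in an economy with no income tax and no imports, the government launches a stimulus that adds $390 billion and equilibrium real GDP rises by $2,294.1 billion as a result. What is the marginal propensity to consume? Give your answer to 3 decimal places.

Implied spending multiplier k = ΔY/ΔG = 2,294.1/390 ≈ 5.8823.
Since k = 1/(1 − MPC), MPC = 1 − 1/k = 1 − ΔG/ΔY = 1 − 390/2,294.1 ≈ 0.830.

0.830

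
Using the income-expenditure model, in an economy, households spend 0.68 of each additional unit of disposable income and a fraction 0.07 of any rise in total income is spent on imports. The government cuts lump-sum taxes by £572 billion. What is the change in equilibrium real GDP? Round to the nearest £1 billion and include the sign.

+£997 billion

A lump-sum tax change of −£572 billion shifts disposable income by +£572 billion; first-round consumption changes by −c × ΔT = −0.68 × (−£572 billion) = +£388.96 billion.
Expenditure multiplier = 1/(1 − c + m) = 1/(1 − 0.68 + 0.07) = 1/0.39 ≈ 2.564.
The tax multiplier is −c × k ≈ −1.744, so ΔY = k × (−c·ΔT) = (+£388.96 billion) / 0.39 ≈ +£997 billion.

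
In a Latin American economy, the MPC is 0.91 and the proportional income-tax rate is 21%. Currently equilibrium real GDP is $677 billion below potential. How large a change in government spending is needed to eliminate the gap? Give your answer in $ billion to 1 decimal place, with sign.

Spending multiplier = 1/(1 − c(1−t)) = 1/(1 − 0.91×0.79) = 1/0.2811 ≈ 3.557.
Need ΔY = +$677 billion, so ΔG = ΔY/k = (+$677 billion) × 0.2811 ≈ +$190.3 billion.
The government should increase government spending by $190.3 billion.

+$190.3 billion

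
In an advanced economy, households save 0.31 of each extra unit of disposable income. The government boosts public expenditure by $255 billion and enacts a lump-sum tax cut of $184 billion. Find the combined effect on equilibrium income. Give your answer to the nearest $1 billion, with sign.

MPC = 1 − MPS = 1 − 0.31 = 0.69.
Expenditure multiplier = 1/(1 − MPC) = 1/(1 − 0.69) = 1/0.31 ≈ 3.226.
ΔG contributes k·ΔG = (+$255 billion) / 0.31 ≈ +$822.6 billion.
ΔT of −$184 billion changes first-round spending by −c·ΔT = +$126.96 billion, contributing k·(−c·ΔT) = (+$126.96 billion) / 0.31 ≈ +$409.5 billion.
Net ΔY = k(ΔG − c·ΔT) = (+$381.96 billion) / 0.31 ≈ +$1,232 billion.

+$1,232 billion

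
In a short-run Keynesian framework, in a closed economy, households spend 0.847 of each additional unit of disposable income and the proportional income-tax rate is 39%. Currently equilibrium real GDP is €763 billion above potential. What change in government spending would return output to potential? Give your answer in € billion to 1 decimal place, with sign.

−€368.8 billion

Spending multiplier = 1/(1 − c(1−t)) = 1/(1 − 0.847×0.61) = 1/0.48333 ≈ 2.069.
Need ΔY = −€763 billion, so ΔG = ΔY/k = (−€763 billion) × 0.48333 ≈ −€368.8 billion.
The government should cut government spending by €368.8 billion.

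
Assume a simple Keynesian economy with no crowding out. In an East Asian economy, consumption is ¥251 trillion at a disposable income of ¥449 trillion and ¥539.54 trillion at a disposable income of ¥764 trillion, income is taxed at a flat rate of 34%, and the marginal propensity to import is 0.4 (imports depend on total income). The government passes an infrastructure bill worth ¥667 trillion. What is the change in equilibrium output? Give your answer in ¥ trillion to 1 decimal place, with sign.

MPC = ΔC/ΔYd = (539.54 − 251)/(764 − 449) = 288.54/315 = 0.916.
Government-spending multiplier = 1/(1 − c(1−t) + m) = 1/(1 − 0.916×0.66 + 0.4) = 1/0.79544 ≈ 1.257.
ΔY = k × ΔG = (+¥667 trillion) / 0.79544 ≈ +¥838.5 trillion.

+¥838.5 trillion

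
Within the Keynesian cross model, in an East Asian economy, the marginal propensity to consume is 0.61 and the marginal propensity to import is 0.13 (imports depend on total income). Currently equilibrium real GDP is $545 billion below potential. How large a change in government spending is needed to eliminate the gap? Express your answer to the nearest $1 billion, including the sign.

+$283 billion

Spending multiplier = 1/(1 − c + m) = 1/(1 − 0.61 + 0.13) = 1/0.52 ≈ 1.923.
Need ΔY = +$545 billion, so ΔG = ΔY/k = (+$545 billion) × 0.52 ≈ +$283 billion.
The government should increase government spending by $283 billion.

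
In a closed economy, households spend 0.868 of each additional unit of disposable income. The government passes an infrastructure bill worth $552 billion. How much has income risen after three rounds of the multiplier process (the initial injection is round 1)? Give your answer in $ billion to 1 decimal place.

Round 1 adds ΔG = $552 billion; each later round is MPC = 0.868 times the previous.
After 3 rounds: 552 + 479.136 + 415.890048 = ΔG·(1 − c^3)/(1 − c) = 552 × (1 − 0.653972032)/0.132 ≈ $1,447 billion.

$1,447.0 billion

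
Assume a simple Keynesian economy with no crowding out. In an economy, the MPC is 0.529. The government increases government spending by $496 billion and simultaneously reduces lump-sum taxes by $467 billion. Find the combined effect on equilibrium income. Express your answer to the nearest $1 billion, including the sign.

+$1,578 billion

Expenditure multiplier = 1/(1 − MPC) = 1/(1 − 0.529) = 1/0.471 ≈ 2.123.
ΔG contributes k·ΔG = (+$496 billion) / 0.471 ≈ +$1,053.1 billion.
ΔT of −$467 billion changes first-round spending by −c·ΔT = +$247.043 billion, contributing k·(−c·ΔT) = (+$247.043 billion) / 0.471 ≈ +$524.5 billion.
Net ΔY = k(ΔG − c·ΔT) = (+$743.043 billion) / 0.471 ≈ +$1,578 billion.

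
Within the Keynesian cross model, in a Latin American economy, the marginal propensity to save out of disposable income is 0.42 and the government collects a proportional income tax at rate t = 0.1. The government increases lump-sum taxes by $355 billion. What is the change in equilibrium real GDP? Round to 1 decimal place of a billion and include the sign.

MPC = 1 − MPS = 1 − 0.42 = 0.58.
A lump-sum tax change of +$355 billion shifts disposable income by −$355 billion; first-round consumption changes by −c × ΔT = −0.58 × (+$355 billion) = −$205.9 billion.
Expenditure multiplier = 1/(1 − c(1−t)) = 1/(1 − 0.58×0.9) = 1/0.478 ≈ 2.092.
The tax multiplier is −c × k ≈ −1.213, so ΔY = k × (−c·ΔT) = (−$205.9 billion) / 0.478 ≈ −$430.8 billion.

−$430.8 billion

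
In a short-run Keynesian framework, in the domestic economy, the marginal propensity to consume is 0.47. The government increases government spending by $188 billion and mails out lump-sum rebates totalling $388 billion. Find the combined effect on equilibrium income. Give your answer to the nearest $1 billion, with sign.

+$699 billion

Expenditure multiplier = 1/(1 − MPC) = 1/(1 − 0.47) = 1/0.53 ≈ 1.887.
ΔG contributes k·ΔG = (+$188 billion) / 0.53 ≈ +$354.7 billion.
ΔT of −$388 billion changes first-round spending by −c·ΔT = +$182.36 billion, contributing k·(−c·ΔT) = (+$182.36 billion) / 0.53 ≈ +$344.1 billion.
Net ΔY = k(ΔG − c·ΔT) = (+$370.36 billion) / 0.53 ≈ +$699 billion.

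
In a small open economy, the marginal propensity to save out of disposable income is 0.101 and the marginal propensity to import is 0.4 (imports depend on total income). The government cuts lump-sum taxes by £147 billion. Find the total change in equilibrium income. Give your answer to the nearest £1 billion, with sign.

MPC = 1 − MPS = 1 − 0.101 = 0.899.
A lump-sum tax change of −£147 billion shifts disposable income by +£147 billion; first-round consumption changes by −c × ΔT = −0.899 × (−£147 billion) = +£132.153 billion.
Expenditure multiplier = 1/(1 − c + m) = 1/(1 − 0.899 + 0.4) = 1/0.501 ≈ 1.996.
The tax multiplier is −c × k ≈ −1.794, so ΔY = k × (−c·ΔT) = (+£132.153 billion) / 0.501 ≈ +£264 billion.

+£264 billion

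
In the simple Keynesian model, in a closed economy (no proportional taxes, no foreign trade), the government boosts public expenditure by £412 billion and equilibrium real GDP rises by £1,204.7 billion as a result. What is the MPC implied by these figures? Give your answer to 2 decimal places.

Implied spending multiplier k = ΔY/ΔG = 1,204.7/412 ≈ 2.924.
Since k = 1/(1 − MPC), MPC = 1 − 1/k = 1 − ΔG/ΔY = 1 − 412/1,204.7 ≈ 0.66.

0.66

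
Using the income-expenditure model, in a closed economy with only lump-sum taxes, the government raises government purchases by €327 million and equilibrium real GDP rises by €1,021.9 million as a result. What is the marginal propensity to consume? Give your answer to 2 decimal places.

Implied spending multiplier k = ΔY/ΔG = 1,021.9/327 ≈ 3.1251.
Since k = 1/(1 − MPC), MPC = 1 − 1/k = 1 − ΔG/ΔY = 1 − 327/1,021.9 ≈ 0.68.

0.68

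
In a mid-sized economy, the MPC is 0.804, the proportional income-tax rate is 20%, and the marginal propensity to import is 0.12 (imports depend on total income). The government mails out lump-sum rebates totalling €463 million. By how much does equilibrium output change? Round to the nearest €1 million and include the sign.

+€781 million

A lump-sum tax change of −€463 million shifts disposable income by +€463 million; first-round consumption changes by −c × ΔT = −0.804 × (−€463 million) = +€372.252 million.
Expenditure multiplier = 1/(1 − c(1−t) + m) = 1/(1 − 0.804×0.8 + 0.12) = 1/0.4768 ≈ 2.097.
The tax multiplier is −c × k ≈ −1.686, so ΔY = k × (−c·ΔT) = (+€372.252 million) / 0.4768 ≈ +€781 million.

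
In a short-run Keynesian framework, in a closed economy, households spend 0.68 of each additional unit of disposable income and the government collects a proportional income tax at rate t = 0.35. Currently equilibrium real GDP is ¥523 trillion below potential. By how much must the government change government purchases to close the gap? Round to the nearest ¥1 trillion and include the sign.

+¥292 trillion

Spending multiplier = 1/(1 − c(1−t)) = 1/(1 − 0.68×0.65) = 1/0.558 ≈ 1.792.
Need ΔY = +¥523 trillion, so ΔG = ΔY/k = (+¥523 trillion) × 0.558 ≈ +¥292 trillion.
The government should increase government purchases by ¥292 trillion.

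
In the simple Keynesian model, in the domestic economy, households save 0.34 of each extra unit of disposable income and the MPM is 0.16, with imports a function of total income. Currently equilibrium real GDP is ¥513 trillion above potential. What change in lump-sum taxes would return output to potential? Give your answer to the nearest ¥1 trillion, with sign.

+¥389 trillion

MPC = 1 − MPS = 1 − 0.34 = 0.66.
Spending multiplier = 1/(1 − c + m) = 1/(1 − 0.66 + 0.16) = 1/0.5 = 2.
Tax multiplier = −c·k = −0.66/0.5 = −1.32. Need ΔY = −¥513 trillion, so ΔT = ΔY/(−c·k) = −(−¥513 trillion) × 0.5 / 0.66 ≈ +¥389 trillion.
The government should raise lump-sum taxes by ¥389 trillion.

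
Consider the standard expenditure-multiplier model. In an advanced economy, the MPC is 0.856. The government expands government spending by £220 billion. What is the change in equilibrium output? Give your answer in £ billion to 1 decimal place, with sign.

+£1,527.8 billion

Expenditure multiplier = 1/(1 − MPC) = 1/(1 − 0.856) = 1/0.144 ≈ 6.944.
ΔY = k × ΔG = (+£220 billion) / 0.144 ≈ +£1,527.8 billion.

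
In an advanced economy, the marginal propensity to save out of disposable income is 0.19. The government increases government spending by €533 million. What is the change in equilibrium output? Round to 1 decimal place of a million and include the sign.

+€2,805.3 million

MPC = 1 − MPS = 1 − 0.19 = 0.81.
Government-spending multiplier = 1/(1 − MPC) = 1/(1 − 0.81) = 1/0.19 ≈ 5.263.
ΔY = k × ΔG = (+€533 million) / 0.19 ≈ +€2,805.3 million.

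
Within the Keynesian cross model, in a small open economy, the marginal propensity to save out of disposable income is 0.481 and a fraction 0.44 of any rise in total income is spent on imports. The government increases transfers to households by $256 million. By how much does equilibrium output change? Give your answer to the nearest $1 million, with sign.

+$144 million

MPC = 1 − MPS = 1 − 0.481 = 0.519.
The transfer change shifts disposable income by +$256 million, so first-round consumption changes by c·ΔTR = 0.519 × (+$256 million) = +$132.864 million.
Expenditure multiplier = 1/(1 − c + m) = 1/(1 − 0.519 + 0.44) = 1/0.921 ≈ 1.086.
The transfer multiplier is c × k ≈ 0.564, so ΔY = k × (c·ΔTR) = (+$132.864 million) / 0.921 ≈ +$144 million.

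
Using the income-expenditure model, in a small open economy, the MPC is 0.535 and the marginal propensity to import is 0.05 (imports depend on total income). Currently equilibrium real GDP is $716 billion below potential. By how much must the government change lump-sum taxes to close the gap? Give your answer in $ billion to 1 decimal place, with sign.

Spending multiplier = 1/(1 − c + m) = 1/(1 − 0.535 + 0.05) = 1/0.515 ≈ 1.942.
Tax multiplier = −c·k = −0.535/0.515 ≈ −1.039. Need ΔY = +$716 billion, so ΔT = ΔY/(−c·k) = −(+$716 billion) × 0.515 / 0.535 ≈ −$689.2 billion.
The government should cut lump-sum taxes by $689.2 billion.

−$689.2 billion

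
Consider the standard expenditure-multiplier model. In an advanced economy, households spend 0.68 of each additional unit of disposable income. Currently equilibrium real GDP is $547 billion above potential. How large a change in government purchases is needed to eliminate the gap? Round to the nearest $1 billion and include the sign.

Spending multiplier = 1/(1 − MPC) = 1/(1 − 0.68) = 1/0.32 = 3.125.
Need ΔY = −$547 billion, so ΔG = ΔY/k = (−$547 billion) × 0.32 ≈ −$175 billion.
The government should cut government purchases by $175 billion.

−$175 billion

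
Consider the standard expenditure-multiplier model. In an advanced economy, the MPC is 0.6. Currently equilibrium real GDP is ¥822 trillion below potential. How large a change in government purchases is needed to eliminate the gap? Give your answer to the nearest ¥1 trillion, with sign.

+¥329 trillion

Spending multiplier = 1/(1 − MPC) = 1/(1 − 0.6) = 1/0.4 = 2.5.
Need ΔY = +¥822 trillion, so ΔG = ΔY/k = (+¥822 trillion) × 0.4 ≈ +¥329 trillion.
The government should increase government purchases by ¥329 trillion.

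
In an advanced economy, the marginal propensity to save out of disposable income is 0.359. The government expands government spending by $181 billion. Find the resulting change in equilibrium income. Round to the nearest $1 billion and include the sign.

MPC = 1 − MPS = 1 − 0.359 = 0.641.
Expenditure multiplier = 1/(1 − MPC) = 1/(1 − 0.641) = 1/0.359 ≈ 2.786.
ΔY = k × ΔG = (+$181 billion) / 0.359 ≈ +$504 billion.

+$504 billion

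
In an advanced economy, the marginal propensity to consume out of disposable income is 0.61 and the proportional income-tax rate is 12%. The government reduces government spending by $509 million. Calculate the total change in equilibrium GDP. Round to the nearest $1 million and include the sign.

−$1,099 million

Expenditure multiplier = 1/(1 − c(1−t)) = 1/(1 − 0.61×0.88) = 1/0.4632 ≈ 2.159.
ΔY = k × ΔG = (−$509 million) / 0.4632 ≈ −$1,099 million.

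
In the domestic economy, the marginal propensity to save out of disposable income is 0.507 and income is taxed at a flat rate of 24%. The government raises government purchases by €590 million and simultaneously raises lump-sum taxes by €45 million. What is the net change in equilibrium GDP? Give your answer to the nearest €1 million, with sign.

+€908 million

MPC = 1 − MPS = 1 − 0.507 = 0.493.
Expenditure multiplier = 1/(1 − c(1−t)) = 1/(1 − 0.493×0.76) = 1/0.62532 ≈ 1.599.
ΔG contributes k·ΔG = (+€590 million) / 0.62532 ≈ +€943.5 million.
ΔT of +€45 million changes first-round spending by −c·ΔT = −€22.185 million, contributing k·(−c·ΔT) = (−€22.185 million) / 0.62532 ≈ −€35.5 million.
Net ΔY = k(ΔG − c·ΔT) = (+€567.815 million) / 0.62532 ≈ +€908 million.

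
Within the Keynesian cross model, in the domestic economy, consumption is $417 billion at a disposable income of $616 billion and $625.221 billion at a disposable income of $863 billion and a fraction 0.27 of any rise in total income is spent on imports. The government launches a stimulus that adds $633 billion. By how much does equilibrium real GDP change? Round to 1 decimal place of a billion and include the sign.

MPC = ΔC/ΔYd = (625.221 − 417)/(863 − 616) = 208.221/247 = 0.843.
Expenditure multiplier = 1/(1 − c + m) = 1/(1 − 0.843 + 0.27) = 1/0.427 ≈ 2.342.
ΔY = k × ΔG = (+$633 billion) / 0.427 ≈ +$1,482.4 billion.

+$1,482.4 billion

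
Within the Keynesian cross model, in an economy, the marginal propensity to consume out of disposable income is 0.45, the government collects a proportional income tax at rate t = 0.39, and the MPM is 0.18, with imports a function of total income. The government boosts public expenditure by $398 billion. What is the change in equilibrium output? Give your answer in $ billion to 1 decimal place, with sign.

+$439.5 billion

Spending multiplier = 1/(1 − c(1−t) + m) = 1/(1 − 0.45×0.61 + 0.18) = 1/0.9055 ≈ 1.104.
ΔY = k × ΔG = (+$398 billion) / 0.9055 ≈ +$439.5 billion.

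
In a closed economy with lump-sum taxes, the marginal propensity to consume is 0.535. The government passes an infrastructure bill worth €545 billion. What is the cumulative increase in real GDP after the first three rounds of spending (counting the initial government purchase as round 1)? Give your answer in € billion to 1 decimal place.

€992.6 billion

Round 1 adds ΔG = €545 billion; each later round is MPC = 0.535 times the previous.
After 3 rounds: 545 + 291.575 + 155.992625 = ΔG·(1 − c^3)/(1 − c) = 545 × (1 − 0.153130375)/0.465 ≈ €992.6 billion.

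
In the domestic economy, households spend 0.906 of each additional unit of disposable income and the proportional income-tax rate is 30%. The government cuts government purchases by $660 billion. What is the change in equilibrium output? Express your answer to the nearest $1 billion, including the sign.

Government-spending multiplier = 1/(1 − c(1−t)) = 1/(1 − 0.906×0.7) = 1/0.3658 ≈ 2.734.
ΔY = k × ΔG = (−$660 billion) / 0.3658 ≈ −$1,804 billion.

−$1,804 billion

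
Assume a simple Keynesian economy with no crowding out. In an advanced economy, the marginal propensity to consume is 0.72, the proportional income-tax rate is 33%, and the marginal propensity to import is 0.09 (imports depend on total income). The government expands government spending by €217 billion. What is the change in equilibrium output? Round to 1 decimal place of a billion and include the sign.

Government-spending multiplier = 1/(1 − c(1−t) + m) = 1/(1 − 0.72×0.67 + 0.09) = 1/0.6076 ≈ 1.646.
ΔY = k × ΔG = (+€217 billion) / 0.6076 ≈ +€357.1 billion.

+€357.1 billion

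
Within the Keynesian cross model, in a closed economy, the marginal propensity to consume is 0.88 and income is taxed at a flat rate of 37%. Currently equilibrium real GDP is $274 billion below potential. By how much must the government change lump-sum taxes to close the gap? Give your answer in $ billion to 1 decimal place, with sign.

−$138.7 billion

Spending multiplier = 1/(1 − c(1−t)) = 1/(1 − 0.88×0.63) = 1/0.4456 ≈ 2.244.
Tax multiplier = −c·k = −0.88/0.4456 ≈ −1.975. Need ΔY = +$274 billion, so ΔT = ΔY/(−c·k) = −(+$274 billion) × 0.4456 / 0.88 ≈ −$138.7 billion.
The government should cut lump-sum taxes by $138.7 billion.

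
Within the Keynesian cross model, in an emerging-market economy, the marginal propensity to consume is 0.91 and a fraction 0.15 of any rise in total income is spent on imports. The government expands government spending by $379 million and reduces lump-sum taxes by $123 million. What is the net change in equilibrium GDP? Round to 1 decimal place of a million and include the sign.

Expenditure multiplier = 1/(1 − c + m) = 1/(1 − 0.91 + 0.15) = 1/0.24 ≈ 4.167.
ΔG contributes k·ΔG = (+$379 million) / 0.24 ≈ +$1,579.2 million.
ΔT of −$123 million changes first-round spending by −c·ΔT = +$111.93 million, contributing k·(−c·ΔT) = (+$111.93 million) / 0.24 ≈ +$466.4 million.
Net ΔY = k(ΔG − c·ΔT) = (+$490.93 million) / 0.24 ≈ +$2,045.5 million.

+$2,045.5 million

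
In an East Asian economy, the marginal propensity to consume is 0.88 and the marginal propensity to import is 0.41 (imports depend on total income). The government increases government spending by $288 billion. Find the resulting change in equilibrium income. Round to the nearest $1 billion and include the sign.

+$543 billion

Expenditure multiplier = 1/(1 − c + m) = 1/(1 − 0.88 + 0.41) = 1/0.53 ≈ 1.887.
ΔY = k × ΔG = (+$288 billion) / 0.53 ≈ +$543 billion.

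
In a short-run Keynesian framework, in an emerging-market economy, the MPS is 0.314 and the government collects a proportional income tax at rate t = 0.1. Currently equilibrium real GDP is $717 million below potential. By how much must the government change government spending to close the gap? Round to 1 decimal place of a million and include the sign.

+$274.3 million

MPC = 1 − MPS = 1 − 0.314 = 0.686.
Spending multiplier = 1/(1 − c(1−t)) = 1/(1 − 0.686×0.9) = 1/0.3826 ≈ 2.614.
Need ΔY = +$717 million, so ΔG = ΔY/k = (+$717 million) × 0.3826 ≈ +$274.3 million.
The government should increase government spending by $274.3 million.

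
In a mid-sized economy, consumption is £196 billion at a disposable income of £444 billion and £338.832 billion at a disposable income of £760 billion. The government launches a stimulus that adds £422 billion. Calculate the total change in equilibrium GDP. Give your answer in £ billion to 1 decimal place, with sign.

MPC = ΔC/ΔYd = (338.832 − 196)/(760 − 444) = 142.832/316 = 0.452.
Expenditure multiplier = 1/(1 − MPC) = 1/(1 − 0.452) = 1/0.548 ≈ 1.825.
ΔY = k × ΔG = (+£422 billion) / 0.548 ≈ +£770.1 billion.

+£770.1 billion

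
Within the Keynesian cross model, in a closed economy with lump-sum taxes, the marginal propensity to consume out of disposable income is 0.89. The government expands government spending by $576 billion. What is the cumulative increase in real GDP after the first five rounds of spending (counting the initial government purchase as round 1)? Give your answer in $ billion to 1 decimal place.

$2,312.3 billion

Round 1 adds ΔG = $576 billion; each later round is MPC = 0.89 times the previous.
After 5 rounds: 576 + 512.64 + 456.2496 + 406.062144 + 361.39530816 = ΔG·(1 − c^5)/(1 − c) = 576 × (1 − 0.5584059449)/0.11 ≈ $2,312.3 billion.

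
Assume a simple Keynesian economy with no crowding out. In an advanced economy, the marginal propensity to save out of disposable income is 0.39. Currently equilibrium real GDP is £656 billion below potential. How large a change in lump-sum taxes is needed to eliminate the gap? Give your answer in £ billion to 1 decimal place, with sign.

MPC = 1 − MPS = 1 − 0.39 = 0.61.
Spending multiplier = 1/(1 − MPC) = 1/(1 − 0.61) = 1/0.39 ≈ 2.564.
Tax multiplier = −c·k = −0.61/0.39 ≈ −1.564. Need ΔY = +£656 billion, so ΔT = ΔY/(−c·k) = −(+£656 billion) × 0.39 / 0.61 ≈ −£419.4 billion.
The government should cut lump-sum taxes by £419.4 billion.

−£419.4 billion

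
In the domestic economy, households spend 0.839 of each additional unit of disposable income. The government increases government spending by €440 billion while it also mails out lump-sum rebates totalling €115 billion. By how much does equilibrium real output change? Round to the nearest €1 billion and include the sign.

+€3,332 billion

Expenditure multiplier = 1/(1 − MPC) = 1/(1 − 0.839) = 1/0.161 ≈ 6.211.
ΔG contributes k·ΔG = (+€440 billion) / 0.161 ≈ +€2,732.9 billion.
ΔT of −€115 billion changes first-round spending by −c·ΔT = +€96.485 billion, contributing k·(−c·ΔT) = (+€96.485 billion) / 0.161 ≈ +€599.3 billion.
Net ΔY = k(ΔG − c·ΔT) = (+€536.485 billion) / 0.161 ≈ +€3,332 billion.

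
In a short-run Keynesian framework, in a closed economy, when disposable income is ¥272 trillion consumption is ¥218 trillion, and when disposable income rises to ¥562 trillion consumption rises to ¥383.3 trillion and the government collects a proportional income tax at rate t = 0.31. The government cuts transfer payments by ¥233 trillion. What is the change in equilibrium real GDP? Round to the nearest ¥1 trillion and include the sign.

−¥219 trillion

MPC = ΔC/ΔYd = (383.3 − 218)/(562 − 272) = 165.3/290 = 0.57.
The transfer change shifts disposable income by −¥233 trillion, so first-round consumption changes by c·ΔTR = 0.57 × (−¥233 trillion) = −¥132.81 trillion.
Expenditure multiplier = 1/(1 − c(1−t)) = 1/(1 − 0.57×0.69) = 1/0.6067 ≈ 1.648.
The transfer multiplier is c × k ≈ 0.94, so ΔY = k × (c·ΔTR) = (−¥132.81 trillion) / 0.6067 ≈ −¥219 trillion.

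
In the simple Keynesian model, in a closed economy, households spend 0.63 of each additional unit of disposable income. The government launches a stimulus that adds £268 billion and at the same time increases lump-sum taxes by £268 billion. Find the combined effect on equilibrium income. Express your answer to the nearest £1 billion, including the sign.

Expenditure multiplier = 1/(1 − MPC) = 1/(1 − 0.63) = 1/0.37 ≈ 2.703.
ΔG contributes k·ΔG = (+£268 billion) / 0.37 ≈ +£724.3 billion.
ΔT of +£268 billion changes first-round spending by −c·ΔT = −£168.84 billion, contributing k·(−c·ΔT) = (−£168.84 billion) / 0.37 ≈ −£456.3 billion.
With ΔG = ΔT and no other leakages, the balanced-budget multiplier is 1, so ΔY = ΔG = +£268 billion.

+£268 billion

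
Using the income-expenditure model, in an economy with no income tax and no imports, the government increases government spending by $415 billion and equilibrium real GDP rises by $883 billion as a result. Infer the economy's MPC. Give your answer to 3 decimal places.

0.530

Implied spending multiplier k = ΔY/ΔG = 883/415 ≈ 2.1277.
Since k = 1/(1 − MPC), MPC = 1 − 1/k = 1 − ΔG/ΔY = 1 − 415/883 ≈ 0.530.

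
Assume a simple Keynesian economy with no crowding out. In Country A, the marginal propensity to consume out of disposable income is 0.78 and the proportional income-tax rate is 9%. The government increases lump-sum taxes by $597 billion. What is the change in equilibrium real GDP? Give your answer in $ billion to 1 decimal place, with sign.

−$1,604.6 billion

A lump-sum tax change of +$597 billion shifts disposable income by −$597 billion; first-round consumption changes by −c × ΔT = −0.78 × (+$597 billion) = −$465.66 billion.
Expenditure multiplier = 1/(1 − c(1−t)) = 1/(1 − 0.78×0.91) = 1/0.2902 ≈ 3.446.
The tax multiplier is −c × k ≈ −2.688, so ΔY = k × (−c·ΔT) = (−$465.66 billion) / 0.2902 ≈ −$1,604.6 billion.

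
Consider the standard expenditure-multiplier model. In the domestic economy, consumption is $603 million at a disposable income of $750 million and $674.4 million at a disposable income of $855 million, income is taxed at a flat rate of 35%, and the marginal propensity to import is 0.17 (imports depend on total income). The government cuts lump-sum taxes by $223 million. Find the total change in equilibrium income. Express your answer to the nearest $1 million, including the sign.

MPC = ΔC/ΔYd = (674.4 − 603)/(855 − 750) = 71.4/105 = 0.68.
A lump-sum tax change of −$223 million shifts disposable income by +$223 million; first-round consumption changes by −c × ΔT = −0.68 × (−$223 million) = +$151.64 million.
Expenditure multiplier = 1/(1 − c(1−t) + m) = 1/(1 − 0.68×0.65 + 0.17) = 1/0.728 ≈ 1.374.
The tax multiplier is −c × k ≈ −0.934, so ΔY = k × (−c·ΔT) = (+$151.64 million) / 0.728 ≈ +$208 million.

+$208 million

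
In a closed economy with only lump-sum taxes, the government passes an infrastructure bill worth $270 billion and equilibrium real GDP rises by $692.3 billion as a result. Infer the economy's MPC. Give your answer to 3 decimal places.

Implied spending multiplier k = ΔY/ΔG = 692.3/270 ≈ 2.5641.
Since k = 1/(1 − MPC), MPC = 1 − 1/k = 1 − ΔG/ΔY = 1 − 270/692.3 ≈ 0.610.

0.610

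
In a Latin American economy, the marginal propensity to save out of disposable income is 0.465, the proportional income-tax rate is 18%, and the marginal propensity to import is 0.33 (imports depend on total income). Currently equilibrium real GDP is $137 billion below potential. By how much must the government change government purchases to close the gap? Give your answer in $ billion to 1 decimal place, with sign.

MPC = 1 − MPS = 1 − 0.465 = 0.535.
Spending multiplier = 1/(1 − c(1−t) + m) = 1/(1 − 0.535×0.82 + 0.33) = 1/0.8913 ≈ 1.122.
Need ΔY = +$137 billion, so ΔG = ΔY/k = (+$137 billion) × 0.8913 ≈ +$122.1 billion.
The government should increase government purchases by $122.1 billion.

+$122.1 billion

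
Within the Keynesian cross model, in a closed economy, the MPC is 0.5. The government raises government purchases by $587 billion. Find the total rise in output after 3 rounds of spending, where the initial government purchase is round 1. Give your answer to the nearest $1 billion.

Round 1 adds ΔG = $587 billion; each later round is MPC = 0.5 times the previous.
After 3 rounds: 587 + 293.5 + 146.75 = ΔG·(1 − c^3)/(1 − c) = 587 × (1 − 0.125)/0.5 ≈ $1,027 billion.

$1,027 billion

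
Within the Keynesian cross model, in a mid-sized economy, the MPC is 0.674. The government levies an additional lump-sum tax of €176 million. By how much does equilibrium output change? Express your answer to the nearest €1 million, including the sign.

A lump-sum tax change of +€176 million shifts disposable income by −€176 million; first-round consumption changes by −c × ΔT = −0.674 × (+€176 million) = −€118.624 million.
Expenditure multiplier = 1/(1 − MPC) = 1/(1 − 0.674) = 1/0.326 ≈ 3.067.
The tax multiplier is −c × k ≈ −2.067, so ΔY = k × (−c·ΔT) = (−€118.624 million) / 0.326 ≈ −€364 million.

−€364 million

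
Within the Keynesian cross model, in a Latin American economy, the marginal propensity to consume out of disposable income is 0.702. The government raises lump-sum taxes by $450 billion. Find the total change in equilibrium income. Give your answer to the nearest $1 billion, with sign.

−$1,060 billion

A lump-sum tax change of +$450 billion shifts disposable income by −$450 billion; first-round consumption changes by −c × ΔT = −0.702 × (+$450 billion) = −$315.9 billion.
Expenditure multiplier = 1/(1 − MPC) = 1/(1 − 0.702) = 1/0.298 ≈ 3.356.
The tax multiplier is −c × k ≈ −2.356, so ΔY = k × (−c·ΔT) = (−$315.9 billion) / 0.298 ≈ −$1,060 billion.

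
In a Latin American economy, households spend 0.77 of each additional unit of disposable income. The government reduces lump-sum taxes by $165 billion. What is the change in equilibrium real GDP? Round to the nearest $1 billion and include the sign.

+$552 billion

A lump-sum tax change of −$165 billion shifts disposable income by +$165 billion; first-round consumption changes by −c × ΔT = −0.77 × (−$165 billion) = +$127.05 billion.
Expenditure multiplier = 1/(1 − MPC) = 1/(1 − 0.77) = 1/0.23 ≈ 4.348.
The tax multiplier is −c × k ≈ −3.348, so ΔY = k × (−c·ΔT) = (+$127.05 billion) / 0.23 ≈ +$552 billion.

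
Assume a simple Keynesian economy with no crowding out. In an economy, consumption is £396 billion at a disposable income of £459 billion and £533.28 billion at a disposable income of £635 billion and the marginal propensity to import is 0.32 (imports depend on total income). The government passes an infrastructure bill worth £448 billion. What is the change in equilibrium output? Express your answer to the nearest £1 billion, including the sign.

MPC = ΔC/ΔYd = (533.28 − 396)/(635 − 459) = 137.28/176 = 0.78.
Spending multiplier = 1/(1 − c + m) = 1/(1 − 0.78 + 0.32) = 1/0.54 ≈ 1.852.
ΔY = k × ΔG = (+£448 billion) / 0.54 ≈ +£830 billion.

+£830 billion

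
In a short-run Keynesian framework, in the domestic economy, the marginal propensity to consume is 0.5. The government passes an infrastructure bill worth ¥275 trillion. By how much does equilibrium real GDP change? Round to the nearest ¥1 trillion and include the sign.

+¥550 trillion

Spending multiplier = 1/(1 − MPC) = 1/(1 − 0.5) = 1/0.5 = 2.
ΔY = k × ΔG = (+¥275 trillion) / 0.5 = +¥550 trillion.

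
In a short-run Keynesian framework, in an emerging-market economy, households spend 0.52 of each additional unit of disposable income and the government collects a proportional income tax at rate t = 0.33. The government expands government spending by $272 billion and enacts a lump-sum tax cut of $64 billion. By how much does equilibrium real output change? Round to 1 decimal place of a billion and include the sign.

+$468.5 billion

Expenditure multiplier = 1/(1 − c(1−t)) = 1/(1 − 0.52×0.67) = 1/0.6516 ≈ 1.535.
ΔG contributes k·ΔG = (+$272 billion) / 0.6516 ≈ +$417.4 billion.
ΔT of −$64 billion changes first-round spending by −c·ΔT = +$33.28 billion, contributing k·(−c·ΔT) = (+$33.28 billion) / 0.6516 ≈ +$51.1 billion.
Net ΔY = k(ΔG − c·ΔT) = (+$305.28 billion) / 0.6516 ≈ +$468.5 billion.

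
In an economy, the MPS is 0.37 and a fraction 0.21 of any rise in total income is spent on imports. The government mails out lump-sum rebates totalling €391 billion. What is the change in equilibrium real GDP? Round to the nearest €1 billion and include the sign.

+€425 billion

MPC = 1 − MPS = 1 − 0.37 = 0.63.
A lump-sum tax change of −€391 billion shifts disposable income by +€391 billion; first-round consumption changes by −c × ΔT = −0.63 × (−€391 billion) = +€246.33 billion.
Expenditure multiplier = 1/(1 − c + m) = 1/(1 − 0.63 + 0.21) = 1/0.58 ≈ 1.724.
The tax multiplier is −c × k ≈ −1.086, so ΔY = k × (−c·ΔT) = (+€246.33 billion) / 0.58 ≈ +€425 billion.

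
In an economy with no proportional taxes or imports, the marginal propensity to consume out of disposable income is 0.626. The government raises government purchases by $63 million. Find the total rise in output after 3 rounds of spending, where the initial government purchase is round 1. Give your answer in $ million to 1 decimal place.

$127.1 million

Round 1 adds ΔG = $63 million; each later round is MPC = 0.626 times the previous.
After 3 rounds: 63 + 39.438 + 24.688188 = ΔG·(1 − c^3)/(1 − c) = 63 × (1 − 0.245314376)/0.374 ≈ $127.1 million.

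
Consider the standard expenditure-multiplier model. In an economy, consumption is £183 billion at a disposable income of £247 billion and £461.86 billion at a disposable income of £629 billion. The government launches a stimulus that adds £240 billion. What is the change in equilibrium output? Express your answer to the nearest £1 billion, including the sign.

MPC = ΔC/ΔYd = (461.86 − 183)/(629 − 247) = 278.86/382 = 0.73.
Expenditure multiplier = 1/(1 − MPC) = 1/(1 − 0.73) = 1/0.27 ≈ 3.704.
ΔY = k × ΔG = (+£240 billion) / 0.27 ≈ +£889 billion.

+£889 billion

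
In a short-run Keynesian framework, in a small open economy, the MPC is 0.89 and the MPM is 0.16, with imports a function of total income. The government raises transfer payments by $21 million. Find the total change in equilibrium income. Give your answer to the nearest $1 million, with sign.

The transfer change shifts disposable income by +$21 million, so first-round consumption changes by c·ΔTR = 0.89 × (+$21 million) = +$18.69 million.
Expenditure multiplier = 1/(1 − c + m) = 1/(1 − 0.89 + 0.16) = 1/0.27 ≈ 3.704.
The transfer multiplier is c × k ≈ 3.296, so ΔY = k × (c·ΔTR) = (+$18.69 million) / 0.27 ≈ +$69 million.

+$69 million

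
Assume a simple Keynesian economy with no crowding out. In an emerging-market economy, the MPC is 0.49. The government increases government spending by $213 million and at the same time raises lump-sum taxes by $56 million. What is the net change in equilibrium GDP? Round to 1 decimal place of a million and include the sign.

+$363.8 million

Expenditure multiplier = 1/(1 − MPC) = 1/(1 − 0.49) = 1/0.51 ≈ 1.961.
ΔG contributes k·ΔG = (+$213 million) / 0.51 ≈ +$417.6 million.
ΔT of +$56 million changes first-round spending by −c·ΔT = −$27.44 million, contributing k·(−c·ΔT) = (−$27.44 million) / 0.51 ≈ −$53.8 million.
Net ΔY = k(ΔG − c·ΔT) = (+$185.56 million) / 0.51 ≈ +$363.8 million.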